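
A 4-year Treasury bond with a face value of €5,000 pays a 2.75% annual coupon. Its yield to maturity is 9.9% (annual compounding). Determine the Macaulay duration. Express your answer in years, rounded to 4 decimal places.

3.8171 years

Periodic yield y = 0.099. Discount each cash flow and weight by its year:
  t   CF        PV=CF/(1+0.099)^t    t·PV
  1       137.50       125.1137       125.1137
  2       137.50       113.8433       227.6865
  3       137.50       103.5880       310.7641
  4     5,137.50     3,521.7706    14,087.0825
  Σ                  3,864.3157    14,750.6468
Price P = Σ PV = 3,864.3157.
Macaulay duration = Σ(t·PV) / P = 14,750.6468 / 3,864.3157 = 3.81714 years.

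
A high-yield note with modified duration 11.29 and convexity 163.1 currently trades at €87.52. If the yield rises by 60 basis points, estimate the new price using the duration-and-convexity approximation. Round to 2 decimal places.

Duration effect: -D_mod·Δy = -11.29 × (+0.006) = -0.067740
Convexity effect: ½·C·(Δy)² = 0.5 × 163.1 × (0.006)² = +0.0029358
ΔP/P ≈ -0.067740 + 0.0029358 = -0.0648042
New price ≈ 87.52 × (1 - 0.0648042) = 81.848336416.

€81.85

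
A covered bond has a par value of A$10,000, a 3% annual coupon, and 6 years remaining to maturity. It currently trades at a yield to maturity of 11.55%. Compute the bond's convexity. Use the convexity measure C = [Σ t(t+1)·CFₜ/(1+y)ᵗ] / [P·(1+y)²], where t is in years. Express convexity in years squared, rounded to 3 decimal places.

29.726

With y = 0.1155:
  t   CF        PV=CF/(1+0.1155)^t    t·PV        t(t+1)·PV
  1       300.00       268.9377       268.9377         537.8754
  2       300.00       241.0916       482.1832       1,446.5497
  3       300.00       216.1287       648.3862       2,593.5449
  4       300.00       193.7506       775.0022       3,875.0111
  5       300.00       173.6894       868.4471       5,210.6828
  6    10,300.00     5,345.8870    32,075.3222     224,527.2553
  Σ                  6,439.4851    35,118.2787     238,190.9192
P = 6,439.4851.
Convexity = Σ t(t+1)·PV / [P·(1+y)²] = 238,190.9192 / (6,439.4851 × 1.244340) = 29.72589.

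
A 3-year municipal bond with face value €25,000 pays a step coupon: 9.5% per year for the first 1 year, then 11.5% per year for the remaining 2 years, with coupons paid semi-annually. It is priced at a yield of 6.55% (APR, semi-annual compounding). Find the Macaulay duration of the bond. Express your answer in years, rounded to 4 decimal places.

Periodic yield y = 0.03275. Discount each cash flow and weight by its period:
  t   CF        PV=CF/(1+0.03275)^t    t·PV
  1     1,187.50     1,149.8427     1,149.8427
  2     1,187.50     1,113.3795     2,226.7590
  3     1,437.50     1,305.0352     3,915.1057
  4     1,437.50     1,263.6507     5,054.6028
  5     1,437.50     1,223.5785     6,117.8925
  6    26,437.50    21,789.5952   130,737.5714
  Σ                 27,845.0818   149,201.7740
Price P = Σ PV = 27,845.0818.
Macaulay duration = Σ(t·PV) / P = 149,201.7740 / 27,845.0818 = 5.35828 half-year periods.
In years: 5.35828 / 2 = 2.67914 years.

2.6791 years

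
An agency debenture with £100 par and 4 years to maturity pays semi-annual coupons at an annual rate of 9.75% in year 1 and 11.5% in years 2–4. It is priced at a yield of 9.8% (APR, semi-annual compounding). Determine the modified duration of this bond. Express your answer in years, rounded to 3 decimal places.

Periodic yield y = 0.049. First find Macaulay duration:
  t   CF        PV=CF/(1+0.049)^t    t·PV
  1        4.875         4.6473         4.6473
  2        4.875         4.4302         8.8604
  3        5.750         4.9813        14.9439
  4        5.750         4.7486        18.9944
  5        5.750         4.5268        22.6340
  6        5.750         4.3153        25.8920
  7        5.750         4.1138        28.7964
  8      105.750        72.1234       576.9876
  Σ                    103.8867       701.7559
P = 103.8867; Macaulay duration = 701.7559 / 103.8867 = 6.75501 half-year periods = 3.37751 years.
Modified duration = D_Mac / (1 + y) = 3.37751 / 1.049 = 3.21974 years.

3.220 years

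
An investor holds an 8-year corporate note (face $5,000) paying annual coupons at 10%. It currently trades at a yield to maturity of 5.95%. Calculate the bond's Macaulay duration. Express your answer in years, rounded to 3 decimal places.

Periodic yield y = 0.0595. Discount each cash flow and weight by its year:
  t   CF        PV=CF/(1+0.0595)^t    t·PV
  1       500.00       471.9207       471.9207
  2       500.00       445.4183       890.8367
  3       500.00       420.4043     1,261.2128
  4       500.00       396.7950     1,587.1799
  5       500.00       374.5115     1,872.5577
  6       500.00       353.4795     2,120.8770
  7       500.00       333.6286     2,335.4002
  8     5,500.00     3,463.8175    27,710.5399
  Σ                  6,259.9754    38,250.5249
Price P = Σ PV = 6,259.9754.
Macaulay duration = Σ(t·PV) / P = 38,250.5249 / 6,259.9754 = 6.11033 years.

6.110 years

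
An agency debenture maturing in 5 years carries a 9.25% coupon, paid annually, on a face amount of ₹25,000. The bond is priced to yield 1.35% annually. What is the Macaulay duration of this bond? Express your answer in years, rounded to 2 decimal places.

Periodic yield y = 0.0135. Discount each cash flow and weight by its year:
  t   CF        PV=CF/(1+0.0135)^t    t·PV
  1     2,312.50     2,281.6971     2,281.6971
  2     2,312.50     2,251.3045     4,502.6090
  3     2,312.50     2,221.3167     6,663.9501
  4     2,312.50     2,191.7284     8,766.9135
  5    27,312.50    25,541.2818   127,706.4091
  Σ                 34,487.3285   149,921.5788
Price P = Σ PV = 34,487.3285.
Macaulay duration = Σ(t·PV) / P = 149,921.5788 / 34,487.3285 = 4.34715 years.

4.35 years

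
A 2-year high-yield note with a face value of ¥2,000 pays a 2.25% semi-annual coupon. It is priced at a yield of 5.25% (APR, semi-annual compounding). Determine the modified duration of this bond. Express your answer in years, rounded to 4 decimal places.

1.9155 years

Periodic yield y = 0.02625. First find Macaulay duration:
  t   CF        PV=CF/(1+0.02625)^t    t·PV
  1        22.50        21.9245        21.9245
  2        22.50        21.3637        42.7274
  3        22.50        20.8172        62.4517
  4     2,022.50     1,823.3744     7,293.4975
  Σ                  1,887.4798     7,420.6011
P = 1,887.4798; Macaulay duration = 7,420.6011 / 1,887.4798 = 3.93149 half-year periods = 1.96574 years.
Modified duration = D_Mac / (1 + y) = 1.96574 / 1.02625 = 1.91546 years.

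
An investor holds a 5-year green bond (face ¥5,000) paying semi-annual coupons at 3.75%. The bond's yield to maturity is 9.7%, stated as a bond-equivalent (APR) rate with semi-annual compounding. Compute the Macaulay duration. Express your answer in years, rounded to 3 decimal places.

4.536 years

Periodic yield y = 0.0485. Discount each cash flow and weight by its period:
  t   CF        PV=CF/(1+0.0485)^t    t·PV
  1        93.75        89.4134        89.4134
  2        93.75        85.2775       170.5550
  3        93.75        81.3328       243.9985
  4        93.75        77.5707       310.2827
  5        93.75        73.9825       369.9126
  6        93.75        70.5603       423.3620
  7        93.75        67.2965       471.0752
  8        93.75        64.1836       513.4685
  9        93.75        61.2146       550.9318
  10    5,093.75     3,172.1468    31,721.4681
  Σ                  3,842.9788    34,864.4679
Price P = Σ PV = 3,842.9788.
Macaulay duration = Σ(t·PV) / P = 34,864.4679 / 3,842.9788 = 9.07225 half-year periods.
In years: 9.07225 / 2 = 4.53613 years.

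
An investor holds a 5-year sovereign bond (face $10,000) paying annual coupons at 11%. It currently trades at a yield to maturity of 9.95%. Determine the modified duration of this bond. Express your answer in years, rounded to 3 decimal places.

3.748 years

Periodic yield y = 0.0995. First find Macaulay duration:
  t   CF        PV=CF/(1+0.0995)^t    t·PV
  1     1,100.00     1,000.4548     1,000.4548
  2     1,100.00       909.9179     1,819.8358
  3     1,100.00       827.5743     2,482.7228
  4     1,100.00       752.6824     3,010.7295
  5    11,100.00     6,907.9122    34,539.5611
  Σ                 10,398.5416    42,853.3041
P = 10,398.5416; Macaulay duration = 42,853.3041 / 10,398.5416 = 4.12109 years.
Modified duration = D_Mac / (1 + y) = 4.12109 / 1.0995 = 3.74815 years.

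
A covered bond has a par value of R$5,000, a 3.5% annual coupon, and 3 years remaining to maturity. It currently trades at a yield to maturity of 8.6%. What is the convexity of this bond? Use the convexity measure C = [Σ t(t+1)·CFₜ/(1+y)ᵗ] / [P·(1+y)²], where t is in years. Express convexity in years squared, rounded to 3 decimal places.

9.687

With y = 0.086:
  t   CF        PV=CF/(1+0.086)^t    t·PV        t(t+1)·PV
  1       175.00       161.1418       161.1418         322.2836
  2       175.00       148.3810       296.7621         890.2862
  3     5,175.00     4,040.3676    12,121.1028      48,484.4110
  Σ                  4,349.8904    12,579.0066      49,696.9809
P = 4,349.8904.
Convexity = Σ t(t+1)·PV / [P·(1+y)²] = 49,696.9809 / (4,349.8904 × 1.179396) = 9.68706.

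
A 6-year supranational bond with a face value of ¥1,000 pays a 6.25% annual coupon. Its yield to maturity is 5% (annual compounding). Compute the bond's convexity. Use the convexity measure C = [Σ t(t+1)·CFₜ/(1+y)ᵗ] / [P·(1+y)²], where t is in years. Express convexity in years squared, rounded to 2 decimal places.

With y = 0.05:
  t   CF        PV=CF/(1+0.05)^t    t·PV        t(t+1)·PV
  1        62.50        59.5238        59.5238         119.0476
  2        62.50        56.6893       113.3787         340.1361
  3        62.50        53.9898       161.9695         647.8782
  4        62.50        51.4189       205.6756       1,028.3781
  5        62.50        48.9704       244.8519       1,469.1116
  6     1,062.50       792.8539     4,757.1232      33,299.8621
  Σ                  1,063.4462     5,542.5227      36,904.4136
P = 1,063.4462.
Convexity = Σ t(t+1)·PV / [P·(1+y)²] = 36,904.4136 / (1,063.4462 × 1.102500) = 31.47634.

31.48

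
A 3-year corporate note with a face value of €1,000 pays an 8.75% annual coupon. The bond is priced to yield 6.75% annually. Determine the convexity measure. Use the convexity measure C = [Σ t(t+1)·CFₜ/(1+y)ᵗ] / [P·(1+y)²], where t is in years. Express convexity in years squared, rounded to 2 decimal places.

With y = 0.0675:
  t   CF        PV=CF/(1+0.0675)^t    t·PV        t(t+1)·PV
  1        87.50        81.9672        81.9672         163.9344
  2        87.50        76.7843       153.5685         460.7056
  3     1,087.50       893.9755     2,681.9265      10,727.7059
  Σ                  1,052.7270     2,917.4622      11,352.3460
P = 1,052.7270.
Convexity = Σ t(t+1)·PV / [P·(1+y)²] = 11,352.3460 / (1,052.7270 × 1.139556) = 9.46311.

9.46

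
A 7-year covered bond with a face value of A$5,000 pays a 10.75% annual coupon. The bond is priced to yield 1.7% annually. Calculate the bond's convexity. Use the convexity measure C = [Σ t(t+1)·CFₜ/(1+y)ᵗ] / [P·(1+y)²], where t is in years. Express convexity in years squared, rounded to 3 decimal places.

With y = 0.017:
  t   CF        PV=CF/(1+0.017)^t    t·PV        t(t+1)·PV
  1       537.50       528.5152       528.5152       1,057.0305
  2       537.50       519.6807     1,039.3613       3,118.0840
  3       537.50       510.9938     1,532.9813       6,131.9253
  4       537.50       502.4521     2,009.8084      10,049.0418
  5       537.50       494.0532     2,470.2659      14,821.5956
  6       537.50       485.7947     2,914.7681      20,403.3764
  7     5,537.50     4,921.1553    34,448.0870     275,584.6957
  Σ                  7,962.6449    44,943.7872     331,165.7492
P = 7,962.6449.
Convexity = Σ t(t+1)·PV / [P·(1+y)²] = 331,165.7492 / (7,962.6449 × 1.034289) = 40.21112.

40.211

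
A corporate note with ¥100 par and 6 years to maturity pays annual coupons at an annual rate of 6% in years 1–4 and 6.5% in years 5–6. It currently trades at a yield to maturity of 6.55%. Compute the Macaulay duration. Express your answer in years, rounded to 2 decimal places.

Periodic yield y = 0.0655. Discount each cash flow and weight by its year:
  t   CF        PV=CF/(1+0.0655)^t    t·PV
  1         6.00         5.6312         5.6312
  2         6.00         5.2850        10.5700
  3         6.00         4.9601        14.8803
  4         6.00         4.6552        18.6208
  5         6.50         4.7331        23.6655
  6       106.50        72.7828       436.6969
  Σ                     98.0474       510.0647
Price P = Σ PV = 98.0474.
Macaulay duration = Σ(t·PV) / P = 510.0647 / 98.0474 = 5.20223 years.

5.20 years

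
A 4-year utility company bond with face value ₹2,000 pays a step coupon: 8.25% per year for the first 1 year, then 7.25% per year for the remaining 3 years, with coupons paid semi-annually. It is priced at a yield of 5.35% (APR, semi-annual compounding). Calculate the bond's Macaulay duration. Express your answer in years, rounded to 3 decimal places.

3.535 years

Periodic yield y = 0.02675. Discount each cash flow and weight by its period:
  t   CF        PV=CF/(1+0.02675)^t    t·PV
  1        82.50        80.3506        80.3506
  2        82.50        78.2572       156.5145
  3        72.50        66.9798       200.9394
  4        72.50        65.2348       260.9391
  5        72.50        63.5352       317.6760
  6        72.50        61.8799       371.2795
  7        72.50        60.2678       421.8743
  8     2,072.50     1,677.9416    13,423.5330
  Σ                  2,154.4469    15,233.1064
Price P = Σ PV = 2,154.4469.
Macaulay duration = Σ(t·PV) / P = 15,233.1064 / 2,154.4469 = 7.07054 half-year periods.
In years: 7.07054 / 2 = 3.53527 years.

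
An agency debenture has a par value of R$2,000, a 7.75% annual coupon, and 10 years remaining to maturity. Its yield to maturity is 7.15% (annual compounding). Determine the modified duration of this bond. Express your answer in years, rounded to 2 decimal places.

6.88 years

Periodic yield y = 0.0715. First find Macaulay duration:
  t   CF        PV=CF/(1+0.0715)^t    t·PV
  1       155.00       144.6570       144.6570
  2       155.00       135.0042       270.0084
  3       155.00       125.9955       377.9866
  4       155.00       117.5880       470.3520
  5       155.00       109.7415       548.7074
  6       155.00       102.4186       614.5113
  7       155.00        95.5843       669.0900
  8       155.00        89.2060       713.6484
  9       155.00        83.2534       749.2808
  10    2,155.00     1,080.2531    10,802.5310
  Σ                  2,083.7017    15,360.7730
P = 2,083.7017; Macaulay duration = 15,360.7730 / 2,083.7017 = 7.37187 years.
Modified duration = D_Mac / (1 + y) = 7.37187 / 1.0715 = 6.87995 years.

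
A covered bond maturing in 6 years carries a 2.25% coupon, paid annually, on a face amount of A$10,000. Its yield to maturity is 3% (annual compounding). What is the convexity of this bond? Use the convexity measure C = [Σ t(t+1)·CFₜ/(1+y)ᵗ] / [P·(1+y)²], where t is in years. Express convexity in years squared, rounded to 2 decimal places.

36.71

With y = 0.03:
  t   CF        PV=CF/(1+0.03)^t    t·PV        t(t+1)·PV
  1       225.00       218.4466       218.4466         436.8932
  2       225.00       212.0841       424.1682       1,272.5045
  3       225.00       205.9069       617.7206       2,470.8825
  4       225.00       199.9096       799.6383       3,998.1917
  5       225.00       194.0870       970.4349       5,822.6093
  6    10,225.00     8,563.2765    51,379.6591     359,657.6140
  Σ                  9,593.7106    54,410.0678     373,658.6952
P = 9,593.7106.
Convexity = Σ t(t+1)·PV / [P·(1+y)²] = 373,658.6952 / (9,593.7106 × 1.060900) = 36.71251.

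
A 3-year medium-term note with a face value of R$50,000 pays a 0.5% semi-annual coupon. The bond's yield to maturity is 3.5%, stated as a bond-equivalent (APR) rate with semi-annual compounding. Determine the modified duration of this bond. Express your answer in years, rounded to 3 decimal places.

2.929 years

Periodic yield y = 0.0175. First find Macaulay duration:
  t   CF        PV=CF/(1+0.0175)^t    t·PV
  1       125.00       122.8501       122.8501
  2       125.00       120.7372       241.4744
  3       125.00       118.6607       355.9820
  4       125.00       116.6198       466.4793
  5       125.00       114.6141       573.0703
  6    50,125.00    45,169.7699   271,018.6194
  Σ                 45,763.2518   272,778.4755
P = 45,763.2518; Macaulay duration = 272,778.4755 / 45,763.2518 = 5.96064 half-year periods = 2.98032 years.
Modified duration = D_Mac / (1 + y) = 2.98032 / 1.0175 = 2.92906 years.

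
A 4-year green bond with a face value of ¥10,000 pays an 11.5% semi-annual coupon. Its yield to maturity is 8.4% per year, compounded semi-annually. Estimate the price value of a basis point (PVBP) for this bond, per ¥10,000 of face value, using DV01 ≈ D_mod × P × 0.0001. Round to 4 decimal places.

Periodic yield y = 0.042.
  t   CF        PV=CF/(1+0.042)^t    t·PV
  1       575.00       551.8234       551.8234
  2       575.00       529.5810     1,059.1620
  3       575.00       508.2351     1,524.7054
  4       575.00       487.7497     1,950.9986
  5       575.00       468.0899     2,340.4494
  6       575.00       449.2225     2,695.3352
  7       575.00       431.1157     3,017.8097
  8    10,575.00     7,609.1934    60,873.5475
  Σ                 11,035.0107    74,013.8312
P = 11,035.0107; D_Mac = 6.70718 half-year periods = 3.35359 yrs; D_mod = 3.21842 yrs.
DV01 ≈ 3.21842 × 11,035.0107 × 0.0001 = 3.551527.

¥3.5515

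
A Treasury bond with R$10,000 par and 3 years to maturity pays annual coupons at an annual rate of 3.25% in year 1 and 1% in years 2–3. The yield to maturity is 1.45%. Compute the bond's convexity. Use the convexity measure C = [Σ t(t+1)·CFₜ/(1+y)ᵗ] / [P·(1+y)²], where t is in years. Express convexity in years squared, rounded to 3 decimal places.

With y = 0.0145:
  t   CF        PV=CF/(1+0.0145)^t    t·PV        t(t+1)·PV
  1       325.00       320.3549       320.3549         640.7097
  2       100.00        97.1619       194.3238         582.9713
  3    10,100.00     9,673.0898    29,019.2694     116,077.0776
  Σ                 10,090.6065    29,533.9480     117,300.7586
P = 10,090.6065.
Convexity = Σ t(t+1)·PV / [P·(1+y)²] = 117,300.7586 / (10,090.6065 × 1.029210) = 11.29482.

11.295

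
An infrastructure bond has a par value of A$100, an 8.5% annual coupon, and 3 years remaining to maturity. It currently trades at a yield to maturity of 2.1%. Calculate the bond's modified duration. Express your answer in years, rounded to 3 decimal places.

2.733 years

Periodic yield y = 0.021. First find Macaulay duration:
  t   CF        PV=CF/(1+0.021)^t    t·PV
  1         8.50         8.3252         8.3252
  2         8.50         8.1539        16.3079
  3       108.50       101.9419       305.8256
  Σ                    118.4210       330.4586
P = 118.4210; Macaulay duration = 330.4586 / 118.4210 = 2.79054 years.
Modified duration = D_Mac / (1 + y) = 2.79054 / 1.021 = 2.73315 years.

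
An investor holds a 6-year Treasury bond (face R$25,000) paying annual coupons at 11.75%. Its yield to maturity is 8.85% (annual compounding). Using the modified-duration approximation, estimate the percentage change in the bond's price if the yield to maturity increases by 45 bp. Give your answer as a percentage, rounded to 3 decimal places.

Periodic yield y = 0.0885. Modified duration first:
  t   CF        PV=CF/(1+0.0885)^t    t·PV
  1     2,937.50     2,698.6679     2,698.6679
  2     2,937.50     2,479.2539     4,958.5078
  3     2,937.50     2,277.6793     6,833.0379
  4     2,937.50     2,092.4936     8,369.9745
  5     2,937.50     1,922.3644     9,611.8218
  6    27,937.50    16,796.4283   100,778.5698
  Σ                 28,266.8874   133,250.5797
P = 28,266.8874; D_Mac = 4.71402 yrs; D_mod = 4.71402/(1+0.0885) = 4.33075 yrs.
ΔP/P ≈ -D_mod · Δy = -4.33075 × (+0.0045) = -0.019488 = -1.9488%.

-1.949%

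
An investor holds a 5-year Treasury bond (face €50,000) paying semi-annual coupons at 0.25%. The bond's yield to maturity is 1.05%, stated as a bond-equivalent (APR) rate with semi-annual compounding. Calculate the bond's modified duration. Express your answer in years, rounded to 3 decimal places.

4.945 years

Periodic yield y = 0.00525. First find Macaulay duration:
  t   CF        PV=CF/(1+0.00525)^t    t·PV
  1        62.50        62.1736        62.1736
  2        62.50        61.8489       123.6978
  3        62.50        61.5259       184.5776
  4        62.50        61.2045       244.8182
  5        62.50        60.8849       304.4245
  6        62.50        60.5669       363.4016
  7        62.50        60.2506       421.7543
  8        62.50        59.9359       479.4876
  9        62.50        59.6229       536.6063
  10   50,062.50    47,508.5434   475,085.4345
  Σ                 48,056.5576   477,806.3758
P = 48,056.5576; Macaulay duration = 477,806.3758 / 48,056.5576 = 9.94258 half-year periods = 4.97129 years.
Modified duration = D_Mac / (1 + y) = 4.97129 / 1.00525 = 4.94533 years.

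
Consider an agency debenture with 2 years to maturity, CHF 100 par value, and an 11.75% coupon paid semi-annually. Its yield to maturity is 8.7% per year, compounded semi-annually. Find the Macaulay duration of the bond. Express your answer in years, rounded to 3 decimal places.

1.844 years

Periodic yield y = 0.0435. Discount each cash flow and weight by its period:
  t   CF        PV=CF/(1+0.0435)^t    t·PV
  1        5.875         5.6301         5.6301
  2        5.875         5.3954        10.7908
  3        5.875         5.1705        15.5114
  4      105.875        89.2943       357.1771
  Σ                    105.4902       389.1094
Price P = Σ PV = 105.4902.
Macaulay duration = Σ(t·PV) / P = 389.1094 / 105.4902 = 3.68858 half-year periods.
In years: 3.68858 / 2 = 1.84429 years.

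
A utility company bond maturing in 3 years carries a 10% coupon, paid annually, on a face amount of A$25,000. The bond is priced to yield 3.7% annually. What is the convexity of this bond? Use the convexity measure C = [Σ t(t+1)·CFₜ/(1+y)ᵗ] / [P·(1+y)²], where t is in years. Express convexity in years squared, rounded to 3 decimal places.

9.955

With y = 0.037:
  t   CF        PV=CF/(1+0.037)^t    t·PV        t(t+1)·PV
  1     2,500.00     2,410.8004     2,410.8004       4,821.6008
  2     2,500.00     2,324.7834     4,649.5668      13,948.7004
  3    27,500.00    24,660.1904    73,980.5711     295,922.2843
  Σ                 29,395.7741    81,040.9383     314,692.5854
P = 29,395.7741.
Convexity = Σ t(t+1)·PV / [P·(1+y)²] = 314,692.5854 / (29,395.7741 × 1.075369) = 9.95506.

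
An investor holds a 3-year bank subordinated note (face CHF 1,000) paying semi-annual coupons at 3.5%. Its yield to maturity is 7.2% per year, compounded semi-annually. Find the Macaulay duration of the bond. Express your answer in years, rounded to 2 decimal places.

Periodic yield y = 0.036. Discount each cash flow and weight by its period:
  t   CF        PV=CF/(1+0.036)^t    t·PV
  1        17.50        16.8919        16.8919
  2        17.50        16.3049        32.6098
  3        17.50        15.7383        47.2150
  4        17.50        15.1914        60.7658
  5        17.50        14.6636        73.3178
  6     1,017.50       822.9546     4,937.7277
  Σ                    901.7448     5,168.5280
Price P = Σ PV = 901.7448.
Macaulay duration = Σ(t·PV) / P = 5,168.5280 / 901.7448 = 5.73170 half-year periods.
In years: 5.73170 / 2 = 2.86585 years.

2.87 years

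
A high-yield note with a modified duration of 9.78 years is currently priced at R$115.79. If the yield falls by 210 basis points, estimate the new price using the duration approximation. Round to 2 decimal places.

R$139.57

Duration approximation: ΔP/P ≈ -D_mod · Δy = -9.78 × (-0.021) = +0.205380.
New price ≈ 115.79 × (1 + 0.205380) = 139.5709502.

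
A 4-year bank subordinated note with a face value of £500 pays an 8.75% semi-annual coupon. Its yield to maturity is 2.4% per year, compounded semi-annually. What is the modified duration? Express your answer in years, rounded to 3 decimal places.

3.482 years

Periodic yield y = 0.012. First find Macaulay duration:
  t   CF        PV=CF/(1+0.012)^t    t·PV
  1       21.875        21.6156        21.6156
  2       21.875        21.3593        42.7186
  3       21.875        21.1060        63.3181
  4       21.875        20.8558        83.4230
  5       21.875        20.6085       103.0423
  6       21.875        20.3641       122.1845
  7       21.875        20.1226       140.8583
  8      521.875       474.3757     3,795.0052
  Σ                    620.4075     4,372.1657
P = 620.4075; Macaulay duration = 4,372.1657 / 620.4075 = 7.04725 half-year periods = 3.52362 years.
Modified duration = D_Mac / (1 + y) = 3.52362 / 1.012 = 3.48184 years.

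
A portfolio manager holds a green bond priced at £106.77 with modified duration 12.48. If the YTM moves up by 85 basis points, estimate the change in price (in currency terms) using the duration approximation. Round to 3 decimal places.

Duration approximation: ΔP/P ≈ -D_mod · Δy = -12.48 × (+0.0085) = -0.106080.
ΔP ≈ 106.77 × (-0.106080) = -11.3261616.

-£11.326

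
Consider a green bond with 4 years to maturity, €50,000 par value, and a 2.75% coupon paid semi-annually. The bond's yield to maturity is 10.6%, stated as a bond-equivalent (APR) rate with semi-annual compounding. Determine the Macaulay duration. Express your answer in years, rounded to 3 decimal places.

Periodic yield y = 0.053. Discount each cash flow and weight by its period:
  t   CF        PV=CF/(1+0.053)^t    t·PV
  1       687.50       652.8965       652.8965
  2       687.50       620.0346     1,240.0693
  3       687.50       588.8268     1,766.4805
  4       687.50       559.1898     2,236.7591
  5       687.50       531.0444     2,655.2221
  6       687.50       504.3157     3,025.8941
  7       687.50       478.9323     3,352.5259
  8    50,687.50    33,533.1153   268,264.9223
  Σ                 37,468.3554   283,194.7698
Price P = Σ PV = 37,468.3554.
Macaulay duration = Σ(t·PV) / P = 283,194.7698 / 37,468.3554 = 7.55824 half-year periods.
In years: 7.55824 / 2 = 3.77912 years.

3.779 years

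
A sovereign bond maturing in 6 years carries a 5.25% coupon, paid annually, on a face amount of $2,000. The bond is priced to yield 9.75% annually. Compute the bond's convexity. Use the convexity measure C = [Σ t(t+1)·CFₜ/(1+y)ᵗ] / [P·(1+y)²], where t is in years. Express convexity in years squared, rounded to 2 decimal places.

28.80

With y = 0.0975:
  t   CF        PV=CF/(1+0.0975)^t    t·PV        t(t+1)·PV
  1       105.00        95.6720        95.6720         191.3440
  2       105.00        87.1726       174.3453         523.0359
  3       105.00        79.4284       238.2851         953.1406
  4       105.00        72.3721       289.4884       1,447.4420
  5       105.00        65.9427       329.7134       1,978.2807
  6     2,105.00     1,204.5503     7,227.3016      50,591.1110
  Σ                  1,605.1381     8,354.8059      55,684.3542
P = 1,605.1381.
Convexity = Σ t(t+1)·PV / [P·(1+y)²] = 55,684.3542 / (1,605.1381 × 1.204506) = 28.80128.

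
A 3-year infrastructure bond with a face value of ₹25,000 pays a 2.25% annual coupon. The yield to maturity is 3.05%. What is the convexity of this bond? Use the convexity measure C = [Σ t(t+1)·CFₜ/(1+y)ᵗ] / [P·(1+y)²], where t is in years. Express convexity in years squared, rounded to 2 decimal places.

With y = 0.0305:
  t   CF        PV=CF/(1+0.0305)^t    t·PV        t(t+1)·PV
  1       562.50       545.8515       545.8515       1,091.7031
  2       562.50       529.6958     1,059.3916       3,178.1748
  3    25,562.50    23,359.2738    70,077.8214     280,311.2855
  Σ                 24,434.8211    71,683.0645     284,581.1634
P = 24,434.8211.
Convexity = Σ t(t+1)·PV / [P·(1+y)²] = 284,581.1634 / (24,434.8211 × 1.061930) = 10.96733.

10.97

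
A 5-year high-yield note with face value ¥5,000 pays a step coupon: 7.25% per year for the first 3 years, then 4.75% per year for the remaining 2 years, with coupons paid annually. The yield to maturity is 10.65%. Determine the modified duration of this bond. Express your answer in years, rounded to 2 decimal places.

3.90 years

Periodic yield y = 0.1065. First find Macaulay duration:
  t   CF        PV=CF/(1+0.1065)^t    t·PV
  1       362.50       327.6096       327.6096
  2       362.50       296.0773       592.1547
  3       362.50       267.5801       802.7402
  4       237.50       158.4375       633.7499
  5     5,237.50     3,157.6715    15,788.3574
  Σ                  4,207.3760    18,144.6118
P = 4,207.3760; Macaulay duration = 18,144.6118 / 4,207.3760 = 4.31257 years.
Modified duration = D_Mac / (1 + y) = 4.31257 / 1.1065 = 3.89749 years.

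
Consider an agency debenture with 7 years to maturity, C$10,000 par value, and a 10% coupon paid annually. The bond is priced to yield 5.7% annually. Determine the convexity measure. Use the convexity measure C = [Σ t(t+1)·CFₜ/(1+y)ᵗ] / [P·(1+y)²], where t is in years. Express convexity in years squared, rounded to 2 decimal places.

With y = 0.057:
  t   CF        PV=CF/(1+0.057)^t    t·PV        t(t+1)·PV
  1     1,000.00       946.0738       946.0738       1,892.1476
  2     1,000.00       895.0556     1,790.1112       5,370.3337
  3     1,000.00       846.7887     2,540.3660      10,161.4640
  4     1,000.00       801.1246     3,204.4983      16,022.4914
  5     1,000.00       757.9230     3,789.6148      22,737.6888
  6     1,000.00       717.0511     4,302.3063      30,116.1441
  7    11,000.00     7,462.2153    52,235.5070     417,884.0557
  Σ                 12,426.2319    68,808.4774     504,184.3253
P = 12,426.2319.
Convexity = Σ t(t+1)·PV / [P·(1+y)²] = 504,184.3253 / (12,426.2319 × 1.117249) = 36.31616.

36.32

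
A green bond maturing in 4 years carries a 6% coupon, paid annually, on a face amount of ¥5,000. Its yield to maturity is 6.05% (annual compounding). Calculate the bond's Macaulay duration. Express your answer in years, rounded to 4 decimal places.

Periodic yield y = 0.0605. Discount each cash flow and weight by its year:
  t   CF        PV=CF/(1+0.0605)^t    t·PV
  1       300.00       282.8854       282.8854
  2       300.00       266.7472       533.4944
  3       300.00       251.5297       754.5890
  4     5,300.00     4,190.1848    16,760.7392
  Σ                  4,991.3471    18,331.7082
Price P = Σ PV = 4,991.3471.
Macaulay duration = Σ(t·PV) / P = 18,331.7082 / 4,991.3471 = 3.67270 years.

3.6727 years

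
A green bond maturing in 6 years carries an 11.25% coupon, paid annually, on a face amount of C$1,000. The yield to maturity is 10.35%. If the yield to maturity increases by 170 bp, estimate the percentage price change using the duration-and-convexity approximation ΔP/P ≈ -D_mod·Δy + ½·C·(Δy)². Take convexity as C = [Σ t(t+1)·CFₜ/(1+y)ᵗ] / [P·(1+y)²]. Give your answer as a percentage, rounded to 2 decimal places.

-6.88%

With y = 0.1035:
  t   CF        PV=CF/(1+0.1035)^t    t·PV        t(t+1)·PV
  1       112.50       101.9483       101.9483         203.8967
  2       112.50        92.3864       184.7727         554.3181
  3       112.50        83.7212       251.1636       1,004.6546
  4       112.50        75.8688       303.4752       1,517.3759
  5       112.50        68.7529       343.7644       2,062.5861
  6     1,112.50       616.1210     3,696.7259      25,877.0810
  Σ                  1,038.7986     4,881.8501      31,219.9123
P = 1,038.7986; D_Mac = 4.69952 yrs; D_mod = 4.25874 yrs; C = 24.68060.
Duration effect: -4.25874 × (+0.017) = -0.072399
Convexity effect: 0.5 × 24.68060 × (0.017)² = +0.0035663
ΔP/P ≈ -0.072399 + 0.0035663 = -0.068832 = -6.8832%.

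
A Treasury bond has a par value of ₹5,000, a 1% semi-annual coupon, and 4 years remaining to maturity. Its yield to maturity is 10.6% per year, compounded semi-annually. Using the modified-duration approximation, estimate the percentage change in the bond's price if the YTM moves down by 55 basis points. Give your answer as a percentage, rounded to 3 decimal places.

+2.044%

Periodic yield y = 0.053. Modified duration first:
  t   CF        PV=CF/(1+0.053)^t    t·PV
  1        25.00        23.7417        23.7417
  2        25.00        22.5467        45.0934
  3        25.00        21.4119        64.2357
  4        25.00        20.3342        81.3367
  5        25.00        19.3107        96.5535
  6        25.00        18.3388       110.0325
  7        25.00        17.4157       121.9100
  8     5,025.00     3,324.3680    26,594.9442
  Σ                  3,467.4677    27,137.8478
P = 3,467.4677; D_Mac = 7.82642 half-year periods = 3.91321 yrs; D_mod = 3.91321/(1+0.053) = 3.71625 yrs.
ΔP/P ≈ -D_mod · Δy = -3.71625 × (-0.0055) = +0.020439 = +2.0439%.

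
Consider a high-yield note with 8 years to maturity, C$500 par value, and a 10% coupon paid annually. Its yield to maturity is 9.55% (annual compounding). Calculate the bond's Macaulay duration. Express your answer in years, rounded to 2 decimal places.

Periodic yield y = 0.0955. Discount each cash flow and weight by its year:
  t   CF        PV=CF/(1+0.0955)^t    t·PV
  1        50.00        45.6413        45.6413
  2        50.00        41.6625        83.3250
  3        50.00        38.0306       114.0917
  4        50.00        34.7153       138.8611
  5        50.00        31.6890       158.4448
  6        50.00        28.9265       173.5589
  7        50.00        26.4048       184.8338
  8       550.00       265.1329     2,121.0633
  Σ                    512.2028     3,019.8198
Price P = Σ PV = 512.2028.
Macaulay duration = Σ(t·PV) / P = 3,019.8198 / 512.2028 = 5.89575 years.

5.90 years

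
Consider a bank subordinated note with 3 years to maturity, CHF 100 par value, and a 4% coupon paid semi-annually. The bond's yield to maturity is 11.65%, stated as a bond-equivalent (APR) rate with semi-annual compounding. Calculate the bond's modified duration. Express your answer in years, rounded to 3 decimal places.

2.681 years

Periodic yield y = 0.05825. First find Macaulay duration:
  t   CF        PV=CF/(1+0.05825)^t    t·PV
  1         2.00         1.8899         1.8899
  2         2.00         1.7859         3.5718
  3         2.00         1.6876         5.0627
  4         2.00         1.5947         6.3788
  5         2.00         1.5069         7.5346
  6       102.00        72.6224       435.7343
  Σ                     81.0874       460.1721
P = 81.0874; Macaulay duration = 460.1721 / 81.0874 = 5.67502 half-year periods = 2.83751 years.
Modified duration = D_Mac / (1 + y) = 2.83751 / 1.05825 = 2.68132 years.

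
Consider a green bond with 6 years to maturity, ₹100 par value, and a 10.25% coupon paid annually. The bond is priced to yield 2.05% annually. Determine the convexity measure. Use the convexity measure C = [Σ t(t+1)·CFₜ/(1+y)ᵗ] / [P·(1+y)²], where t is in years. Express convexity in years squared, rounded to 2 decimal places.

With y = 0.0205:
  t   CF        PV=CF/(1+0.0205)^t    t·PV        t(t+1)·PV
  1        10.25        10.0441        10.0441          20.0882
  2        10.25         9.8423        19.6847          59.0540
  3        10.25         9.6446        28.9338         115.7354
  4        10.25         9.4509        37.8035         189.0174
  5        10.25         9.2610        46.3051         277.8306
  6       110.25        97.6114       585.6684       4,099.6788
  Σ                    145.8543       728.4396       4,761.4044
P = 145.8543.
Convexity = Σ t(t+1)·PV / [P·(1+y)²] = 4,761.4044 / (145.8543 × 1.041420) = 31.34655.

31.35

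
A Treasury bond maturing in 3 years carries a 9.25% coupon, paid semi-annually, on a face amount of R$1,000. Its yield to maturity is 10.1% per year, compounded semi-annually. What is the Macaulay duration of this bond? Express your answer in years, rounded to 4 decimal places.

Periodic yield y = 0.0505. Discount each cash flow and weight by its period:
  t   CF        PV=CF/(1+0.0505)^t    t·PV
  1        46.25        44.0267        44.0267
  2        46.25        41.9102        83.8204
  3        46.25        39.8955       119.6864
  4        46.25        37.9776       151.9104
  5        46.25        36.1519       180.7596
  6     1,046.25       778.5009     4,671.0055
  Σ                    978.4628     5,251.2090
Price P = Σ PV = 978.4628.
Macaulay duration = Σ(t·PV) / P = 5,251.2090 / 978.4628 = 5.36679 half-year periods.
In years: 5.36679 / 2 = 2.68340 years.

2.6834 years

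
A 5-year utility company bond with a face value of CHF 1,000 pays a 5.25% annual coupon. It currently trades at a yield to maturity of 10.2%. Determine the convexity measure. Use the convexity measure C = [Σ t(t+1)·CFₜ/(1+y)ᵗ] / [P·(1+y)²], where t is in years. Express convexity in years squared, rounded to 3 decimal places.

21.227

With y = 0.102:
  t   CF        PV=CF/(1+0.102)^t    t·PV        t(t+1)·PV
  1        52.50        47.6407        47.6407          95.2813
  2        52.50        43.2311        86.4622         259.3865
  3        52.50        39.2297       117.6890         470.7559
  4        52.50        35.5986       142.3944         711.9720
  5     1,052.50       647.6109     3,238.0544      19,428.3262
  Σ                    813.3109     3,632.2406      20,965.7219
P = 813.3109.
Convexity = Σ t(t+1)·PV / [P·(1+y)²] = 20,965.7219 / (813.3109 × 1.214404) = 21.22707.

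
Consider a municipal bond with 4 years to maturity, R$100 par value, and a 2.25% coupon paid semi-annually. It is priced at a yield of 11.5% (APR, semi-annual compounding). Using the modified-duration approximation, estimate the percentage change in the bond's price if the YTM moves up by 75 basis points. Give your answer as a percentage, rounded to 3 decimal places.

Periodic yield y = 0.0575. Modified duration first:
  t   CF        PV=CF/(1+0.0575)^t    t·PV
  1        1.125         1.0638         1.0638
  2        1.125         1.0060         2.0120
  3        1.125         0.9513         2.8539
  4        1.125         0.8996         3.5982
  5        1.125         0.8506         4.2532
  6        1.125         0.8044         4.8264
  7        1.125         0.7607         5.3246
  8      101.125        64.6570       517.2560
  Σ                     70.9934       541.1881
P = 70.9934; D_Mac = 7.62308 half-year periods = 3.81154 yrs; D_mod = 3.81154/(1+0.0575) = 3.60429 yrs.
ΔP/P ≈ -D_mod · Δy = -3.60429 × (+0.0075) = -0.027032 = -2.7032%.

-2.703%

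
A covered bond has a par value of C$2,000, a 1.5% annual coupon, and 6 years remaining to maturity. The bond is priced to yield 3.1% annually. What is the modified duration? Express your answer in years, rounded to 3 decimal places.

5.597 years

Periodic yield y = 0.031. First find Macaulay duration:
  t   CF        PV=CF/(1+0.031)^t    t·PV
  1        30.00        29.0980        29.0980
  2        30.00        28.2230        56.4461
  3        30.00        27.3744        82.1233
  4        30.00        26.5513       106.2054
  5        30.00        25.7530       128.7650
  6     2,030.00     1,690.2232    10,141.3389
  Σ                  1,827.2230    10,543.9767
P = 1,827.2230; Macaulay duration = 10,543.9767 / 1,827.2230 = 5.77049 years.
Modified duration = D_Mac / (1 + y) = 5.77049 / 1.031 = 5.59699 years.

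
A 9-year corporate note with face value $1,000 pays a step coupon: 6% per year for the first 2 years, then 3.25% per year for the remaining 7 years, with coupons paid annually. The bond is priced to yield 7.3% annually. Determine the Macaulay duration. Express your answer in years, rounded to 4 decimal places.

Periodic yield y = 0.073. Discount each cash flow and weight by its year:
  t   CF        PV=CF/(1+0.073)^t    t·PV
  1        60.00        55.9180        55.9180
  2        60.00        52.1137       104.2274
  3        32.50        26.3078        78.9233
  4        32.50        24.5180        98.0719
  5        32.50        22.8499       114.2496
  6        32.50        21.2954       127.7722
  7        32.50        19.8466       138.9259
  8        32.50        18.4963       147.9706
  9     1,032.50       547.6367     4,928.7305
  Σ                    788.9823     5,794.7895
Price P = Σ PV = 788.9823.
Macaulay duration = Σ(t·PV) / P = 5,794.7895 / 788.9823 = 7.34464 years.

7.3446 years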